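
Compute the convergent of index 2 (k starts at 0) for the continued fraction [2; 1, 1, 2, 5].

5/2

Using pₖ = aₖpₖ₋₁ + pₖ₋₂, qₖ = aₖqₖ₋₁ + qₖ₋₂ (with p₋₁=1, p₋₂=0, q₋₁=0, q₋₂=1):
  k=0: a=2, p=2, q=1
  k=1: a=1, p=3, q=1
  k=2: a=1, p=5, q=2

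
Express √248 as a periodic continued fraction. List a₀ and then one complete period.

a₀ = ⌊√248⌋ = 15.
With m₀=0, d₀=1 and mₖ₊₁ = dₖaₖ − mₖ, dₖ₊₁ = (n − mₖ₊₁²)/dₖ, aₖ₊₁ = ⌊(a₀+mₖ₊₁)/dₖ₊₁⌋:
  k=1: m=15, d=23, a=1
  k=2: m=8, d=8, a=2
  k=3: m=8, d=23, a=1
  k=4: m=15, d=1, a=30
d=1 and a=2a₀=30 at k=4, so the next step gives (m, d) = (15, 23) again — its k=1 value — and the period has length 4.

[15; 1, 2, 1, 30]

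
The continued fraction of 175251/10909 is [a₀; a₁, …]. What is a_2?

175251 = 16·10909 + 707   →  a_0 = 16
10909 = 15·707 + 304   →  a_1 = 15
707 = 2·304 + 99   →  a_2 = 2

2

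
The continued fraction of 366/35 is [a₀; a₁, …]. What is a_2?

366 = 10·35 + 16   →  a_0 = 10
35 = 2·16 + 3   →  a_1 = 2
16 = 5·3 + 1   →  a_2 = 5

5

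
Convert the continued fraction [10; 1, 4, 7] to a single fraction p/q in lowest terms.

389/36

Fold from the inside: start with 7/1.
  4 + 1/7 = 29/7
  1 + 7/29 = 36/29
  10 + 29/36 = 389/36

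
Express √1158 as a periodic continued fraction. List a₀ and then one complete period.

a₀ = ⌊√1158⌋ = 34.
With m₀=0, d₀=1 and mₖ₊₁ = dₖaₖ − mₖ, dₖ₊₁ = (n − mₖ₊₁²)/dₖ, aₖ₊₁ = ⌊(a₀+mₖ₊₁)/dₖ₊₁⌋:
  k=1: m=34, d=2, a=34
  k=2: m=34, d=1, a=68
d=1 and a=2a₀=68 at k=2, so the next step gives (m, d) = (34, 2) again — its k=1 value — and the period has length 2.

[34; 34, 68]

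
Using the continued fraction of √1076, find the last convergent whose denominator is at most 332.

10792/329

√1076 = [32; 1, 4, 16, 4, 1, 64, …] (period length 6).
Convergents:
  p_0/q_0 = 32/1
  p_1/q_1 = 33/1
  p_2/q_2 = 164/5
  p_3/q_3 = 2657/81
  p_4/q_4 = 10792/329
  p_5/q_5 = 13449/410
q_4 = 329 ≤ 332 < 410 = q_5, so the answer is 10792/329.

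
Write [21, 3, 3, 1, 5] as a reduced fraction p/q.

1598/75

Fold from the inside: start with 5/1.
  1 + 1/5 = 6/5
  3 + 5/6 = 23/6
  3 + 6/23 = 75/23
  21 + 23/75 = 1598/75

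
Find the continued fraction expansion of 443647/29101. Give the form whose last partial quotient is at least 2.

443647 = 15·29101 + 7132
29101 = 4·7132 + 573
7132 = 12·573 + 256
573 = 2·256 + 61
256 = 4·61 + 12
61 = 5·12 + 1
12 = 12·1 + 0  (stop)
So 443647/29101 = [15; 4, 12, 2, 4, 5, 12].

[15; 4, 12, 2, 4, 5, 12]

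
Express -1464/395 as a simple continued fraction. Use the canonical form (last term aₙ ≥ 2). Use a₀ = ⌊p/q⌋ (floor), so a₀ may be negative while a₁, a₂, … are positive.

[-4; 3, 2, 2, 7, 3]

-1464 = -4*395 + 116
395 = 3*116 + 47
116 = 2*47 + 22
47 = 2*22 + 3
22 = 7*3 + 1
3 = 3*1 + 0  (stop)
So -1464/395 = [-4; 3, 2, 2, 7, 3].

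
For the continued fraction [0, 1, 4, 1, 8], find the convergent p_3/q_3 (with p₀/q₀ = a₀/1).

Using pₖ = aₖpₖ₋₁ + pₖ₋₂, qₖ = aₖqₖ₋₁ + qₖ₋₂ (with p₋₁=1, p₋₂=0, q₋₁=0, q₋₂=1):
  k=0: a=0, p=0, q=1
  k=1: a=1, p=1, q=1
  k=2: a=4, p=4, q=5
  k=3: a=1, p=5, q=6

5/6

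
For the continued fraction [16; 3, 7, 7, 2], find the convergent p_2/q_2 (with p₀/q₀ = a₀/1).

Using pₖ = aₖpₖ₋₁ + pₖ₋₂, qₖ = aₖqₖ₋₁ + qₖ₋₂ (with p₋₁=1, p₋₂=0, q₋₁=0, q₋₂=1):
  k=0: a=16, p=16, q=1
  k=1: a=3, p=49, q=3
  k=2: a=7, p=359, q=22

359/22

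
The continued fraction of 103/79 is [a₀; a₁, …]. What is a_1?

3

103 = 1·79 + 24   →  a_0 = 1
79 = 3·24 + 7   →  a_1 = 3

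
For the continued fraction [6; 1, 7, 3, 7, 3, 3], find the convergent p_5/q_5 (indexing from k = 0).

Using pₖ = aₖpₖ₋₁ + pₖ₋₂, qₖ = aₖqₖ₋₁ + qₖ₋₂ (with p₋₁=1, p₋₂=0, q₋₁=0, q₋₂=1):
  k=0: a=6, p=6, q=1
  k=1: a=1, p=7, q=1
  k=2: a=7, p=55, q=8
  k=3: a=3, p=172, q=25
  k=4: a=7, p=1259, q=183
  k=5: a=3, p=3949, q=574

3949/574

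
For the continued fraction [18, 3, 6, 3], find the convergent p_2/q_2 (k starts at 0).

Using pₖ = aₖpₖ₋₁ + pₖ₋₂, qₖ = aₖqₖ₋₁ + qₖ₋₂ (with p₋₁=1, p₋₂=0, q₋₁=0, q₋₂=1):
  k=0: a=18, p=18, q=1
  k=1: a=3, p=55, q=3
  k=2: a=6, p=348, q=19

348/19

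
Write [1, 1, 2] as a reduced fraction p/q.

5/3

Fold from the inside: start with 2/1.
  1 + 1/2 = 3/2
  1 + 2/3 = 5/3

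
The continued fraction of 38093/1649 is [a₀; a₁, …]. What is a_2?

38093 = 23·1649 + 166   →  a_0 = 23
1649 = 9·166 + 155   →  a_1 = 9
166 = 1·155 + 11   →  a_2 = 1

1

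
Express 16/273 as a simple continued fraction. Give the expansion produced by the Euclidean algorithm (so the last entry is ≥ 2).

16 = 0·273 + 16
273 = 17·16 + 1
16 = 16·1 + 0  (stop)
So 16/273 = [0; 17, 16].

[0; 17, 16]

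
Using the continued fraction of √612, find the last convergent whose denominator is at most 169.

√612 = [24; 1, 2, 1, 4, 1, 2, 1, 48, …] (period length 8).
Convergents:
  p_0/q_0 = 24/1
  p_1/q_1 = 25/1
  p_2/q_2 = 74/3
  p_3/q_3 = 99/4
  p_4/q_4 = 470/19
  p_5/q_5 = 569/23
  p_6/q_6 = 1608/65
  p_7/q_7 = 2177/88
  p_8/q_8 = 106104/4289
q_7 = 88 ≤ 169 < 4289 = q_8, so the answer is 2177/88.

2177/88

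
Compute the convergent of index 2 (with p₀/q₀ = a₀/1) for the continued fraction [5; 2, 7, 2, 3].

82/15

Using pₖ = aₖpₖ₋₁ + pₖ₋₂, qₖ = aₖqₖ₋₁ + qₖ₋₂ (with p₋₁=1, p₋₂=0, q₋₁=0, q₋₂=1):
  k=0: a=5, p=5, q=1
  k=1: a=2, p=11, q=2
  k=2: a=7, p=82, q=15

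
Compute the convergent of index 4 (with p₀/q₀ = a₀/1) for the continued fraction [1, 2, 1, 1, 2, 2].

18/13

Using pₖ = aₖpₖ₋₁ + pₖ₋₂, qₖ = aₖqₖ₋₁ + qₖ₋₂ (with p₋₁=1, p₋₂=0, q₋₁=0, q₋₂=1):
  k=0: a=1, p=1, q=1
  k=1: a=2, p=3, q=2
  k=2: a=1, p=4, q=3
  k=3: a=1, p=7, q=5
  k=4: a=2, p=18, q=13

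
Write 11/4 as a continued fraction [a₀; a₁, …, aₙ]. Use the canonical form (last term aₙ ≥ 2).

11 = 2×4 + 3
4 = 1×3 + 1
3 = 3×1 + 0  (stop)
So 11/4 = [2; 1, 3].

[2; 1, 3]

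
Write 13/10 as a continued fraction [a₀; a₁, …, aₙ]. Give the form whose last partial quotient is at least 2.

[1; 3, 3]

13 = 1·10 + 3
10 = 3·3 + 1
3 = 3·1 + 0  (stop)
So 13/10 = [1; 3, 3].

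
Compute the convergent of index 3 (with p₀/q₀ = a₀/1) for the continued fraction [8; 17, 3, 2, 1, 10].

Using pₖ = aₖpₖ₋₁ + pₖ₋₂, qₖ = aₖqₖ₋₁ + qₖ₋₂ (with p₋₁=1, p₋₂=0, q₋₁=0, q₋₂=1):
  k=0: a=8, p=8, q=1
  k=1: a=17, p=137, q=17
  k=2: a=3, p=419, q=52
  k=3: a=2, p=975, q=121

975/121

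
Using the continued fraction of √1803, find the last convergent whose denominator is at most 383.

15541/366

√1803 = [42; 2, 6, 28, 6, 2, 84, …] (period length 6).
Convergents:
  p_0/q_0 = 42/1
  p_1/q_1 = 85/2
  p_2/q_2 = 552/13
  p_3/q_3 = 15541/366
  p_4/q_4 = 93798/2209
q_3 = 366 ≤ 383 < 2209 = q_4, so the answer is 15541/366.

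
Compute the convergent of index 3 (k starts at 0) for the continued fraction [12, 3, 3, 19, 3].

2374/193

Using pₖ = aₖpₖ₋₁ + pₖ₋₂, qₖ = aₖqₖ₋₁ + qₖ₋₂ (with p₋₁=1, p₋₂=0, q₋₁=0, q₋₂=1):
  k=0: a=12, p=12, q=1
  k=1: a=3, p=37, q=3
  k=2: a=3, p=123, q=10
  k=3: a=19, p=2374, q=193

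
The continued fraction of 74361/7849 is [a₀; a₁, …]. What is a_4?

74361 = 9·7849 + 3720   →  a_0 = 9
7849 = 2·3720 + 409   →  a_1 = 2
3720 = 9·409 + 39   →  a_2 = 9
409 = 10·39 + 19   →  a_3 = 10
39 = 2·19 + 1   →  a_4 = 2

2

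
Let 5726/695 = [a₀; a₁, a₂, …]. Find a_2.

5726 = 8·695 + 166   →  a_0 = 8
695 = 4·166 + 31   →  a_1 = 4
166 = 5·31 + 11   →  a_2 = 5

5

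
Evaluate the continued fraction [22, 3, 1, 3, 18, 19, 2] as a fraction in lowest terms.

Using pₖ = aₖpₖ₋₁ + pₖ₋₂ and qₖ = aₖqₖ₋₁ + qₖ₋₂:
  k=0: a=22, p=22, q=1
  k=1: a=3, p=67, q=3
  k=2: a=1, p=89, q=4
  k=3: a=3, p=334, q=15
  k=4: a=18, p=6101, q=274
  k=5: a=19, p=116253, q=5221
  k=6: a=2, p=238607, q=10716

238607/10716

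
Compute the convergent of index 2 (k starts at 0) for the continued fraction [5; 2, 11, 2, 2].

126/23

Using pₖ = aₖpₖ₋₁ + pₖ₋₂, qₖ = aₖqₖ₋₁ + qₖ₋₂ (with p₋₁=1, p₋₂=0, q₋₁=0, q₋₂=1):
  k=0: a=5, p=5, q=1
  k=1: a=2, p=11, q=2
  k=2: a=11, p=126, q=23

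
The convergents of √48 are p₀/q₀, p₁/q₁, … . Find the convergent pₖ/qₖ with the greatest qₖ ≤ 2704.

17466/2521

√48 = [6; 1, 12, …] (period length 2).
Convergents:
  p_0/q_0 = 6/1
  p_1/q_1 = 7/1
  p_2/q_2 = 90/13
  p_3/q_3 = 97/14
  p_4/q_4 = 1254/181
  p_5/q_5 = 1351/195
  p_6/q_6 = 17466/2521
  p_7/q_7 = 18817/2716
q_6 = 2521 ≤ 2704 < 2716 = q_7, so the answer is 17466/2521.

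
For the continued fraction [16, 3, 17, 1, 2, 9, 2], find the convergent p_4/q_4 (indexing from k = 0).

2645/162

Using pₖ = aₖpₖ₋₁ + pₖ₋₂, qₖ = aₖqₖ₋₁ + qₖ₋₂ (with p₋₁=1, p₋₂=0, q₋₁=0, q₋₂=1):
  k=0: a=16, p=16, q=1
  k=1: a=3, p=49, q=3
  k=2: a=17, p=849, q=52
  k=3: a=1, p=898, q=55
  k=4: a=2, p=2645, q=162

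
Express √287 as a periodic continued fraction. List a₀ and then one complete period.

a₀ = ⌊√287⌋ = 16.
With m₀=0, d₀=1 and mₖ₊₁ = dₖaₖ − mₖ, dₖ₊₁ = (n − mₖ₊₁²)/dₖ, aₖ₊₁ = ⌊(a₀+mₖ₊₁)/dₖ₊₁⌋:
  k=1: m=16, d=31, a=1
  k=2: m=15, d=2, a=15
  k=3: m=15, d=31, a=1
  k=4: m=16, d=1, a=32
d=1 and a=2a₀=32 at k=4, so the next step gives (m, d) = (16, 31) again — its k=1 value — and the period has length 4.

[16; 1, 15, 1, 32]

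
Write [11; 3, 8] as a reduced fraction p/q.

Fold from the inside: start with 8/1.
  3 + 1/8 = 25/8
  11 + 8/25 = 283/25

283/25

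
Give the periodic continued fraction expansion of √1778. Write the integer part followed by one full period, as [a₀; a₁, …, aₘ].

a₀ = ⌊√1778⌋ = 42.
With m₀=0, d₀=1 and mₖ₊₁ = dₖaₖ − mₖ, dₖ₊₁ = (n − mₖ₊₁²)/dₖ, aₖ₊₁ = ⌊(a₀+mₖ₊₁)/dₖ₊₁⌋:
  k=1: m=42, d=14, a=6
  k=2: m=42, d=1, a=84
d=1 and a=2a₀=84 at k=2, so the next step gives (m, d) = (42, 14) again — its k=1 value — and the period has length 2.

[42; 6, 84]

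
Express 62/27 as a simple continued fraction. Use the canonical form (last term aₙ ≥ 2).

[2; 3, 2, 1, 2]

62 = 2·27 + 8
27 = 3·8 + 3
8 = 2·3 + 2
3 = 1·2 + 1
2 = 2·1 + 0  (stop)
So 62/27 = [2; 3, 2, 1, 2].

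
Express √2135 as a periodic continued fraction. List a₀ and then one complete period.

[46; 4, 1, 5, 1, 4, 92]

a₀ = ⌊√2135⌋ = 46.
With m₀=0, d₀=1 and mₖ₊₁ = dₖaₖ − mₖ, dₖ₊₁ = (n − mₖ₊₁²)/dₖ, aₖ₊₁ = ⌊(a₀+mₖ₊₁)/dₖ₊₁⌋:
  k=1: m=46, d=19, a=4
  k=2: m=30, d=65, a=1
  k=3: m=35, d=14, a=5
  k=4: m=35, d=65, a=1
  k=5: m=30, d=19, a=4
  k=6: m=46, d=1, a=92
d=1 and a=2a₀=92 at k=6, so the next step gives (m, d) = (46, 19) again — its k=1 value — and the period has length 6.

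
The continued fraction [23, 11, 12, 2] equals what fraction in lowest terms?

6396/277

Using pₖ = aₖpₖ₋₁ + pₖ₋₂ and qₖ = aₖqₖ₋₁ + qₖ₋₂:
  k=0: a=23, p=23, q=1
  k=1: a=11, p=254, q=11
  k=2: a=12, p=3071, q=133
  k=3: a=2, p=6396, q=277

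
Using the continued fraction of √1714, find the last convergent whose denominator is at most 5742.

85699/2070

√1714 = [41; 2, 2, 82, …] (period length 3).
Convergents:
  p_0/q_0 = 41/1
  p_1/q_1 = 83/2
  p_2/q_2 = 207/5
  p_3/q_3 = 17057/412
  p_4/q_4 = 34321/829
  p_5/q_5 = 85699/2070
  p_6/q_6 = 7061639/170569
q_5 = 2070 ≤ 5742 < 170569 = q_6, so the answer is 85699/2070.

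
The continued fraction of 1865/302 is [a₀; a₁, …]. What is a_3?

1865 = 6·302 + 53   →  a_0 = 6
302 = 5·53 + 37   →  a_1 = 5
53 = 1·37 + 16   →  a_2 = 1
37 = 2·16 + 5   →  a_3 = 2

2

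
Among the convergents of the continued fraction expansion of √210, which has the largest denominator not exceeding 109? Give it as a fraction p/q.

√210 = [14; 2, 28, …] (period length 2).
Convergents:
  p_0/q_0 = 14/1
  p_1/q_1 = 29/2
  p_2/q_2 = 826/57
  p_3/q_3 = 1681/116
q_2 = 57 ≤ 109 < 116 = q_3, so the answer is 826/57.

826/57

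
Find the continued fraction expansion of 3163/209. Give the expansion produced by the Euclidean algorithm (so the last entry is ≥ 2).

3163 = 15·209 + 28
209 = 7·28 + 13
28 = 2·13 + 2
13 = 6·2 + 1
2 = 2·1 + 0  (stop)
So 3163/209 = [15; 7, 2, 6, 2].

[15; 7, 2, 6, 2]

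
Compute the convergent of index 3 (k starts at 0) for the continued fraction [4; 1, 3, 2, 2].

Using pₖ = aₖpₖ₋₁ + pₖ₋₂, qₖ = aₖqₖ₋₁ + qₖ₋₂ (with p₋₁=1, p₋₂=0, q₋₁=0, q₋₂=1):
  k=0: a=4, p=4, q=1
  k=1: a=1, p=5, q=1
  k=2: a=3, p=19, q=4
  k=3: a=2, p=43, q=9

43/9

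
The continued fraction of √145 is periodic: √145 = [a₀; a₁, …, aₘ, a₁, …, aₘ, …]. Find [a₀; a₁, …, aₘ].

a₀ = ⌊√145⌋ = 12.
With m₀=0, d₀=1 and mₖ₊₁ = dₖaₖ − mₖ, dₖ₊₁ = (n − mₖ₊₁²)/dₖ, aₖ₊₁ = ⌊(a₀+mₖ₊₁)/dₖ₊₁⌋:
  k=1: m=12, d=1, a=24
d=1 and a=2a₀=24 at k=1, so the next step gives (m, d) = (12, 1) again — its k=1 value — and the period has length 1.

[12; 24]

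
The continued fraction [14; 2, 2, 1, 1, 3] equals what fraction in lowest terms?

Fold from the inside: start with 3/1.
  1 + 1/3 = 4/3
  1 + 3/4 = 7/4
  2 + 4/7 = 18/7
  2 + 7/18 = 43/18
  14 + 18/43 = 620/43

620/43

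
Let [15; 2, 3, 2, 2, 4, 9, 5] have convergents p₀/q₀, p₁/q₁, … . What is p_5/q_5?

2655/172

Using pₖ = aₖpₖ₋₁ + pₖ₋₂, qₖ = aₖqₖ₋₁ + qₖ₋₂ (with p₋₁=1, p₋₂=0, q₋₁=0, q₋₂=1):
  k=0: a=15, p=15, q=1
  k=1: a=2, p=31, q=2
  k=2: a=3, p=108, q=7
  k=3: a=2, p=247, q=16
  k=4: a=2, p=602, q=39
  k=5: a=4, p=2655, q=172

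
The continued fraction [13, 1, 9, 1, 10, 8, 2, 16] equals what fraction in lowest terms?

Fold from the inside: start with 16/1.
  2 + 1/16 = 33/16
  8 + 16/33 = 280/33
  10 + 33/280 = 2833/280
  1 + 280/2833 = 3113/2833
  9 + 2833/3113 = 30850/3113
  1 + 3113/30850 = 33963/30850
  13 + 30850/33963 = 472369/33963

472369/33963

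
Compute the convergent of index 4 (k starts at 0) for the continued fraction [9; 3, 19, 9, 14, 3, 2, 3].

69099/7408

Using pₖ = aₖpₖ₋₁ + pₖ₋₂, qₖ = aₖqₖ₋₁ + qₖ₋₂ (with p₋₁=1, p₋₂=0, q₋₁=0, q₋₂=1):
  k=0: a=9, p=9, q=1
  k=1: a=3, p=28, q=3
  k=2: a=19, p=541, q=58
  k=3: a=9, p=4897, q=525
  k=4: a=14, p=69099, q=7408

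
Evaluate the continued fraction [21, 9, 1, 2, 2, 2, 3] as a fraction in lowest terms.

Fold from the inside: start with 3/1.
  2 + 1/3 = 7/3
  2 + 3/7 = 17/7
  2 + 7/17 = 41/17
  1 + 17/41 = 58/41
  9 + 41/58 = 563/58
  21 + 58/563 = 11881/563

11881/563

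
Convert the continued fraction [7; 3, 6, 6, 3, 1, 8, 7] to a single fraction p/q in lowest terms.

222040/30349

Fold from the inside: start with 7/1.
  8 + 1/7 = 57/7
  1 + 7/57 = 64/57
  3 + 57/64 = 249/64
  6 + 64/249 = 1558/249
  6 + 249/1558 = 9597/1558
  3 + 1558/9597 = 30349/9597
  7 + 9597/30349 = 222040/30349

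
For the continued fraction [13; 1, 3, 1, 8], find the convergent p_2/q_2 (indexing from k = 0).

Using pₖ = aₖpₖ₋₁ + pₖ₋₂, qₖ = aₖqₖ₋₁ + qₖ₋₂ (with p₋₁=1, p₋₂=0, q₋₁=0, q₋₂=1):
  k=0: a=13, p=13, q=1
  k=1: a=1, p=14, q=1
  k=2: a=3, p=55, q=4

55/4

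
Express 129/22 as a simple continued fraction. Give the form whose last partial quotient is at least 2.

[5; 1, 6, 3]

129 = 5·22 + 19
22 = 1·19 + 3
19 = 6·3 + 1
3 = 3·1 + 0  (stop)
So 129/22 = [5; 1, 6, 3].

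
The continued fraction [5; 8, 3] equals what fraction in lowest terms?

Using pₖ = aₖpₖ₋₁ + pₖ₋₂ and qₖ = aₖqₖ₋₁ + qₖ₋₂:
  k=0: a=5, p=5, q=1
  k=1: a=8, p=41, q=8
  k=2: a=3, p=128, q=25

128/25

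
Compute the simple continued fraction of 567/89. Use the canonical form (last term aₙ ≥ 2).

[6; 2, 1, 2, 3, 3]

567 = 6×89 + 33
89 = 2×33 + 23
33 = 1×23 + 10
23 = 2×10 + 3
10 = 3×3 + 1
3 = 3×1 + 0  (stop)
So 567/89 = [6; 2, 1, 2, 3, 3].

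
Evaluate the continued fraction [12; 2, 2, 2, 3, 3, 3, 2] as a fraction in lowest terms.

Fold from the inside: start with 2/1.
  3 + 1/2 = 7/2
  3 + 2/7 = 23/7
  3 + 7/23 = 76/23
  2 + 23/76 = 175/76
  2 + 76/175 = 426/175
  2 + 175/426 = 1027/426
  12 + 426/1027 = 12750/1027

12750/1027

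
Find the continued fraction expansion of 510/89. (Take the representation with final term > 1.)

[5; 1, 2, 1, 2, 2, 3]

510 = 5×89 + 65
89 = 1×65 + 24
65 = 2×24 + 17
24 = 1×17 + 7
17 = 2×7 + 3
7 = 2×3 + 1
3 = 3×1 + 0  (stop)
So 510/89 = [5; 1, 2, 1, 2, 2, 3].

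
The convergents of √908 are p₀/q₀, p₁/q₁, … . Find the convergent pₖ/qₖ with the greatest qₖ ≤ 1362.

13590/451

√908 = [30; 7, 1, 1, 14, 1, 1, 7, 60, …] (period length 8).
Convergents:
  p_0/q_0 = 30/1
  p_1/q_1 = 211/7
  p_2/q_2 = 241/8
  p_3/q_3 = 452/15
  p_4/q_4 = 6569/218
  p_5/q_5 = 7021/233
  p_6/q_6 = 13590/451
  p_7/q_7 = 102151/3390
q_6 = 451 ≤ 1362 < 3390 = q_7, so the answer is 13590/451.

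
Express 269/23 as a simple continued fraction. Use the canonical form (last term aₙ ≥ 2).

[11; 1, 2, 3, 2]

269 = 11*23 + 16
23 = 1*16 + 7
16 = 2*7 + 2
7 = 3*2 + 1
2 = 2*1 + 0  (stop)
So 269/23 = [11; 1, 2, 3, 2].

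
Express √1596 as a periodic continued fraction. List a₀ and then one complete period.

[39; 1, 18, 1, 78]

a₀ = ⌊√1596⌋ = 39.
With m₀=0, d₀=1 and mₖ₊₁ = dₖaₖ − mₖ, dₖ₊₁ = (n − mₖ₊₁²)/dₖ, aₖ₊₁ = ⌊(a₀+mₖ₊₁)/dₖ₊₁⌋:
  k=1: m=39, d=75, a=1
  k=2: m=36, d=4, a=18
  k=3: m=36, d=75, a=1
  k=4: m=39, d=1, a=78
d=1 and a=2a₀=78 at k=4, so the next step gives (m, d) = (39, 75) again — its k=1 value — and the period has length 4.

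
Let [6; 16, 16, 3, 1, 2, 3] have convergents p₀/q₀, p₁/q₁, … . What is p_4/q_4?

6329/1044

Using pₖ = aₖpₖ₋₁ + pₖ₋₂, qₖ = aₖqₖ₋₁ + qₖ₋₂ (with p₋₁=1, p₋₂=0, q₋₁=0, q₋₂=1):
  k=0: a=6, p=6, q=1
  k=1: a=16, p=97, q=16
  k=2: a=16, p=1558, q=257
  k=3: a=3, p=4771, q=787
  k=4: a=1, p=6329, q=1044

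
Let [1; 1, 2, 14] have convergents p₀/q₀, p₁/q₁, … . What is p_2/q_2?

5/3

Using pₖ = aₖpₖ₋₁ + pₖ₋₂, qₖ = aₖqₖ₋₁ + qₖ₋₂ (with p₋₁=1, p₋₂=0, q₋₁=0, q₋₂=1):
  k=0: a=1, p=1, q=1
  k=1: a=1, p=2, q=1
  k=2: a=2, p=5, q=3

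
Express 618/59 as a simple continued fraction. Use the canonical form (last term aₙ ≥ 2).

[10; 2, 9, 3]

618 = 10*59 + 28
59 = 2*28 + 3
28 = 9*3 + 1
3 = 3*1 + 0  (stop)
So 618/59 = [10; 2, 9, 3].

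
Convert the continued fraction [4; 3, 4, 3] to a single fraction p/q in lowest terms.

Using pₖ = aₖpₖ₋₁ + pₖ₋₂ and qₖ = aₖqₖ₋₁ + qₖ₋₂:
  k=0: a=4, p=4, q=1
  k=1: a=3, p=13, q=3
  k=2: a=4, p=56, q=13
  k=3: a=3, p=181, q=42

181/42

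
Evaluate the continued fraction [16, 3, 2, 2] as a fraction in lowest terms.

Using pₖ = aₖpₖ₋₁ + pₖ₋₂ and qₖ = aₖqₖ₋₁ + qₖ₋₂:
  k=0: a=16, p=16, q=1
  k=1: a=3, p=49, q=3
  k=2: a=2, p=114, q=7
  k=3: a=2, p=277, q=17

277/17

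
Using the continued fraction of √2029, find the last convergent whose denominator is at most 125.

√2029 = [45; 22, 1, 1, 22, 90, …] (period length 5).
Convergents:
  p_0/q_0 = 45/1
  p_1/q_1 = 991/22
  p_2/q_2 = 1036/23
  p_3/q_3 = 2027/45
  p_4/q_4 = 45630/1013
q_3 = 45 ≤ 125 < 1013 = q_4, so the answer is 2027/45.

2027/45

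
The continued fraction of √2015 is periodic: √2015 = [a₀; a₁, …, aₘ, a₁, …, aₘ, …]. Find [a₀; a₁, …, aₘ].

[44; 1, 7, 1, 88]

a₀ = ⌊√2015⌋ = 44.
With m₀=0, d₀=1 and mₖ₊₁ = dₖaₖ − mₖ, dₖ₊₁ = (n − mₖ₊₁²)/dₖ, aₖ₊₁ = ⌊(a₀+mₖ₊₁)/dₖ₊₁⌋:
  k=1: m=44, d=79, a=1
  k=2: m=35, d=10, a=7
  k=3: m=35, d=79, a=1
  k=4: m=44, d=1, a=88
d=1 and a=2a₀=88 at k=4, so the next step gives (m, d) = (44, 79) again — its k=1 value — and the period has length 4.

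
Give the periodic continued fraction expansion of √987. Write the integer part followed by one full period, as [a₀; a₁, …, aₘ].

[31; 2, 2, 2, 62]

a₀ = ⌊√987⌋ = 31.
With m₀=0, d₀=1 and mₖ₊₁ = dₖaₖ − mₖ, dₖ₊₁ = (n − mₖ₊₁²)/dₖ, aₖ₊₁ = ⌊(a₀+mₖ₊₁)/dₖ₊₁⌋:
  k=1: m=31, d=26, a=2
  k=2: m=21, d=21, a=2
  k=3: m=21, d=26, a=2
  k=4: m=31, d=1, a=62
d=1 and a=2a₀=62 at k=4, so the next step gives (m, d) = (31, 26) again — its k=1 value — and the period has length 4.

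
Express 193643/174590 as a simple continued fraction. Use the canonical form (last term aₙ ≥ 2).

193643 = 1×174590 + 19053
174590 = 9×19053 + 3113
19053 = 6×3113 + 375
3113 = 8×375 + 113
375 = 3×113 + 36
113 = 3×36 + 5
36 = 7×5 + 1
5 = 5×1 + 0  (stop)
So 193643/174590 = [1; 9, 6, 8, 3, 3, 7, 5].

[1; 9, 6, 8, 3, 3, 7, 5]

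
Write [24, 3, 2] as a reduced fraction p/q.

170/7

Using pₖ = aₖpₖ₋₁ + pₖ₋₂ and qₖ = aₖqₖ₋₁ + qₖ₋₂:
  k=0: a=24, p=24, q=1
  k=1: a=3, p=73, q=3
  k=2: a=2, p=170, q=7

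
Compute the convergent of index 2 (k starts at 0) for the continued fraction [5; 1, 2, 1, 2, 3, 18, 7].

17/3

Using pₖ = aₖpₖ₋₁ + pₖ₋₂, qₖ = aₖqₖ₋₁ + qₖ₋₂ (with p₋₁=1, p₋₂=0, q₋₁=0, q₋₂=1):
  k=0: a=5, p=5, q=1
  k=1: a=1, p=6, q=1
  k=2: a=2, p=17, q=3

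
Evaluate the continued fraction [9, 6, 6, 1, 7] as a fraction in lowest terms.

Using pₖ = aₖpₖ₋₁ + pₖ₋₂ and qₖ = aₖqₖ₋₁ + qₖ₋₂:
  k=0: a=9, p=9, q=1
  k=1: a=6, p=55, q=6
  k=2: a=6, p=339, q=37
  k=3: a=1, p=394, q=43
  k=4: a=7, p=3097, q=338

3097/338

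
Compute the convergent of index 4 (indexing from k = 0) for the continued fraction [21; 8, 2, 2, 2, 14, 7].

Using pₖ = aₖpₖ₋₁ + pₖ₋₂, qₖ = aₖqₖ₋₁ + qₖ₋₂ (with p₋₁=1, p₋₂=0, q₋₁=0, q₋₂=1):
  k=0: a=21, p=21, q=1
  k=1: a=8, p=169, q=8
  k=2: a=2, p=359, q=17
  k=3: a=2, p=887, q=42
  k=4: a=2, p=2133, q=101

2133/101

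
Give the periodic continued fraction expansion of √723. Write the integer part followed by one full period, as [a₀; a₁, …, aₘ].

[26; 1, 7, 1, 52]

a₀ = ⌊√723⌋ = 26.
With m₀=0, d₀=1 and mₖ₊₁ = dₖaₖ − mₖ, dₖ₊₁ = (n − mₖ₊₁²)/dₖ, aₖ₊₁ = ⌊(a₀+mₖ₊₁)/dₖ₊₁⌋:
  k=1: m=26, d=47, a=1
  k=2: m=21, d=6, a=7
  k=3: m=21, d=47, a=1
  k=4: m=26, d=1, a=52
d=1 and a=2a₀=52 at k=4, so the next step gives (m, d) = (26, 47) again — its k=1 value — and the period has length 4.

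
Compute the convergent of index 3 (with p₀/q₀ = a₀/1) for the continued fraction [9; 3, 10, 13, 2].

3785/406

Using pₖ = aₖpₖ₋₁ + pₖ₋₂, qₖ = aₖqₖ₋₁ + qₖ₋₂ (with p₋₁=1, p₋₂=0, q₋₁=0, q₋₂=1):
  k=0: a=9, p=9, q=1
  k=1: a=3, p=28, q=3
  k=2: a=10, p=289, q=31
  k=3: a=13, p=3785, q=406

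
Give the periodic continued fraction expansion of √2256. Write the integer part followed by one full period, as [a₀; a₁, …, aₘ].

[47; 2, 94]

a₀ = ⌊√2256⌋ = 47.
With m₀=0, d₀=1 and mₖ₊₁ = dₖaₖ − mₖ, dₖ₊₁ = (n − mₖ₊₁²)/dₖ, aₖ₊₁ = ⌊(a₀+mₖ₊₁)/dₖ₊₁⌋:
  k=1: m=47, d=47, a=2
  k=2: m=47, d=1, a=94
d=1 and a=2a₀=94 at k=2, so the next step gives (m, d) = (47, 47) again — its k=1 value — and the period has length 2.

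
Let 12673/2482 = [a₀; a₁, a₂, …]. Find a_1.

12673 = 5·2482 + 263   →  a_0 = 5
2482 = 9·263 + 115   →  a_1 = 9

9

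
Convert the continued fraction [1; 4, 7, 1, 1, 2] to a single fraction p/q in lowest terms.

Fold from the inside: start with 2/1.
  1 + 1/2 = 3/2
  1 + 2/3 = 5/3
  7 + 3/5 = 38/5
  4 + 5/38 = 157/38
  1 + 38/157 = 195/157

195/157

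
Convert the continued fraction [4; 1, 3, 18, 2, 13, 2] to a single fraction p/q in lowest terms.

Using pₖ = aₖpₖ₋₁ + pₖ₋₂ and qₖ = aₖqₖ₋₁ + qₖ₋₂:
  k=0: a=4, p=4, q=1
  k=1: a=1, p=5, q=1
  k=2: a=3, p=19, q=4
  k=3: a=18, p=347, q=73
  k=4: a=2, p=713, q=150
  k=5: a=13, p=9616, q=2023
  k=6: a=2, p=19945, q=4196

19945/4196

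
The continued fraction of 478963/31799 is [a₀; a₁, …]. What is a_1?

478963 = 15·31799 + 1978   →  a_0 = 15
31799 = 16·1978 + 151   →  a_1 = 16

16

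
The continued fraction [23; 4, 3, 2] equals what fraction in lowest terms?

697/30

Fold from the inside: start with 2/1.
  3 + 1/2 = 7/2
  4 + 2/7 = 30/7
  23 + 7/30 = 697/30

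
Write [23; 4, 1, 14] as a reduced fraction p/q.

1717/74

Fold from the inside: start with 14/1.
  1 + 1/14 = 15/14
  4 + 14/15 = 74/15
  23 + 15/74 = 1717/74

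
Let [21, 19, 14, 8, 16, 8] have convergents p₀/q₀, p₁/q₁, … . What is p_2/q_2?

Using pₖ = aₖpₖ₋₁ + pₖ₋₂, qₖ = aₖqₖ₋₁ + qₖ₋₂ (with p₋₁=1, p₋₂=0, q₋₁=0, q₋₂=1):
  k=0: a=21, p=21, q=1
  k=1: a=19, p=400, q=19
  k=2: a=14, p=5621, q=267

5621/267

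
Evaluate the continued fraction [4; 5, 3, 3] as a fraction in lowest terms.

222/53

Using pₖ = aₖpₖ₋₁ + pₖ₋₂ and qₖ = aₖqₖ₋₁ + qₖ₋₂:
  k=0: a=4, p=4, q=1
  k=1: a=5, p=21, q=5
  k=2: a=3, p=67, q=16
  k=3: a=3, p=222, q=53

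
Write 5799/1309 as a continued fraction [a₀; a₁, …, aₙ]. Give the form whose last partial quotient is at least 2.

5799 = 4·1309 + 563
1309 = 2·563 + 183
563 = 3·183 + 14
183 = 13·14 + 1
14 = 14·1 + 0  (stop)
So 5799/1309 = [4; 2, 3, 13, 14].

[4; 2, 3, 13, 14]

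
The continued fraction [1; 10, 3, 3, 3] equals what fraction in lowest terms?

Fold from the inside: start with 3/1.
  3 + 1/3 = 10/3
  3 + 3/10 = 33/10
  10 + 10/33 = 340/33
  1 + 33/340 = 373/340

373/340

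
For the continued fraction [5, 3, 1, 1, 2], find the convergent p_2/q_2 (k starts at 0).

21/4

Using pₖ = aₖpₖ₋₁ + pₖ₋₂, qₖ = aₖqₖ₋₁ + qₖ₋₂ (with p₋₁=1, p₋₂=0, q₋₁=0, q₋₂=1):
  k=0: a=5, p=5, q=1
  k=1: a=3, p=16, q=3
  k=2: a=1, p=21, q=4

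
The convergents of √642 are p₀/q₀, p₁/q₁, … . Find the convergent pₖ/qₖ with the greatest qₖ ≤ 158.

1951/77

√642 = [25; 2, 1, 24, 1, 2, 50, …] (period length 6).
Convergents:
  p_0/q_0 = 25/1
  p_1/q_1 = 51/2
  p_2/q_2 = 76/3
  p_3/q_3 = 1875/74
  p_4/q_4 = 1951/77
  p_5/q_5 = 5777/228
q_4 = 77 ≤ 158 < 228 = q_5, so the answer is 1951/77.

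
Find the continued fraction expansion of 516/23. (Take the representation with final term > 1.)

516 = 22×23 + 10
23 = 2×10 + 3
10 = 3×3 + 1
3 = 3×1 + 0  (stop)
So 516/23 = [22; 2, 3, 3].

[22; 2, 3, 3]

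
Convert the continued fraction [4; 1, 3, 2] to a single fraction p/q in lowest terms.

Fold from the inside: start with 2/1.
  3 + 1/2 = 7/2
  1 + 2/7 = 9/7
  4 + 7/9 = 43/9

43/9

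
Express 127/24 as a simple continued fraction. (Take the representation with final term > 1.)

[5; 3, 2, 3]

127 = 5*24 + 7
24 = 3*7 + 3
7 = 2*3 + 1
3 = 3*1 + 0  (stop)
So 127/24 = [5; 3, 2, 3].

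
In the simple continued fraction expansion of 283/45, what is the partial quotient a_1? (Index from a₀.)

283 = 6·45 + 13   →  a_0 = 6
45 = 3·13 + 6   →  a_1 = 3

3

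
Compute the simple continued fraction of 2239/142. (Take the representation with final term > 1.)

2239 = 15*142 + 109
142 = 1*109 + 33
109 = 3*33 + 10
33 = 3*10 + 3
10 = 3*3 + 1
3 = 3*1 + 0  (stop)
So 2239/142 = [15; 1, 3, 3, 3, 3].

[15; 1, 3, 3, 3, 3]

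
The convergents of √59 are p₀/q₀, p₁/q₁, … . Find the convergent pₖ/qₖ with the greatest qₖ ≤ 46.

√59 = [7; 1, 2, 7, 2, 1, 14, …] (period length 6).
Convergents:
  p_0/q_0 = 7/1
  p_1/q_1 = 8/1
  p_2/q_2 = 23/3
  p_3/q_3 = 169/22
  p_4/q_4 = 361/47
q_3 = 22 ≤ 46 < 47 = q_4, so the answer is 169/22.

169/22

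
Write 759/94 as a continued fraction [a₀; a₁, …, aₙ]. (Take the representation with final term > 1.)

[8; 13, 2, 3]

759 = 8×94 + 7
94 = 13×7 + 3
7 = 2×3 + 1
3 = 3×1 + 0  (stop)
So 759/94 = [8; 13, 2, 3].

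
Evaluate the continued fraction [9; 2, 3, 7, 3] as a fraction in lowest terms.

1509/160

Using pₖ = aₖpₖ₋₁ + pₖ₋₂ and qₖ = aₖqₖ₋₁ + qₖ₋₂:
  k=0: a=9, p=9, q=1
  k=1: a=2, p=19, q=2
  k=2: a=3, p=66, q=7
  k=3: a=7, p=481, q=51
  k=4: a=3, p=1509, q=160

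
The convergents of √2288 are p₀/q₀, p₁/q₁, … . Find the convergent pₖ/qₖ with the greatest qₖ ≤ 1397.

√2288 = [47; 1, 4, 1, 94, …] (period length 4).
Convergents:
  p_0/q_0 = 47/1
  p_1/q_1 = 48/1
  p_2/q_2 = 239/5
  p_3/q_3 = 287/6
  p_4/q_4 = 27217/569
  p_5/q_5 = 27504/575
  p_6/q_6 = 137233/2869
q_5 = 575 ≤ 1397 < 2869 = q_6, so the answer is 27504/575.

27504/575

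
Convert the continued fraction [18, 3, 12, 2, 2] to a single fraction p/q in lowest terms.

Using pₖ = aₖpₖ₋₁ + pₖ₋₂ and qₖ = aₖqₖ₋₁ + qₖ₋₂:
  k=0: a=18, p=18, q=1
  k=1: a=3, p=55, q=3
  k=2: a=12, p=678, q=37
  k=3: a=2, p=1411, q=77
  k=4: a=2, p=3500, q=191

3500/191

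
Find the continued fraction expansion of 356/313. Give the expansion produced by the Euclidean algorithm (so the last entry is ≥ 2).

[1; 7, 3, 1, 1, 2, 2]

356 = 1·313 + 43
313 = 7·43 + 12
43 = 3·12 + 7
12 = 1·7 + 5
7 = 1·5 + 2
5 = 2·2 + 1
2 = 2·1 + 0  (stop)
So 356/313 = [1; 7, 3, 1, 1, 2, 2].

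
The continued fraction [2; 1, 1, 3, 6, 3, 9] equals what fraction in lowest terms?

3326/1295

Using pₖ = aₖpₖ₋₁ + pₖ₋₂ and qₖ = aₖqₖ₋₁ + qₖ₋₂:
  k=0: a=2, p=2, q=1
  k=1: a=1, p=3, q=1
  k=2: a=1, p=5, q=2
  k=3: a=3, p=18, q=7
  k=4: a=6, p=113, q=44
  k=5: a=3, p=357, q=139
  k=6: a=9, p=3326, q=1295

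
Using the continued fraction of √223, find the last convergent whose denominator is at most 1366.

6705/449

√223 = [14; 1, 13, 1, 28, …] (period length 4).
Convergents:
  p_0/q_0 = 14/1
  p_1/q_1 = 15/1
  p_2/q_2 = 209/14
  p_3/q_3 = 224/15
  p_4/q_4 = 6481/434
  p_5/q_5 = 6705/449
  p_6/q_6 = 93646/6271
q_5 = 449 ≤ 1366 < 6271 = q_6, so the answer is 6705/449.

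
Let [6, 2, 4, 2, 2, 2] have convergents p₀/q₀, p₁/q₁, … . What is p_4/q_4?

316/49

Using pₖ = aₖpₖ₋₁ + pₖ₋₂, qₖ = aₖqₖ₋₁ + qₖ₋₂ (with p₋₁=1, p₋₂=0, q₋₁=0, q₋₂=1):
  k=0: a=6, p=6, q=1
  k=1: a=2, p=13, q=2
  k=2: a=4, p=58, q=9
  k=3: a=2, p=129, q=20
  k=4: a=2, p=316, q=49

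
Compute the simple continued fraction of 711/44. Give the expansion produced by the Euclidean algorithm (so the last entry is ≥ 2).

711 = 16×44 + 7
44 = 6×7 + 2
7 = 3×2 + 1
2 = 2×1 + 0  (stop)
So 711/44 = [16; 6, 3, 2].

[16; 6, 3, 2]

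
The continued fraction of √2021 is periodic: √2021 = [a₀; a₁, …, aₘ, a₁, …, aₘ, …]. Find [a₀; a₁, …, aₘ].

[44; 1, 21, 2, 21, 1, 88]

a₀ = ⌊√2021⌋ = 44.
With m₀=0, d₀=1 and mₖ₊₁ = dₖaₖ − mₖ, dₖ₊₁ = (n − mₖ₊₁²)/dₖ, aₖ₊₁ = ⌊(a₀+mₖ₊₁)/dₖ₊₁⌋:
  k=1: m=44, d=85, a=1
  k=2: m=41, d=4, a=21
  k=3: m=43, d=43, a=2
  k=4: m=43, d=4, a=21
  k=5: m=41, d=85, a=1
  k=6: m=44, d=1, a=88
d=1 and a=2a₀=88 at k=6, so the next step gives (m, d) = (44, 85) again — its k=1 value — and the period has length 6.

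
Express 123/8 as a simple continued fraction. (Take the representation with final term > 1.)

[15; 2, 1, 2]

123 = 15×8 + 3
8 = 2×3 + 2
3 = 1×2 + 1
2 = 2×1 + 0  (stop)
So 123/8 = [15; 2, 1, 2].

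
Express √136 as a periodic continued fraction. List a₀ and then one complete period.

[11; 1, 1, 1, 22]

a₀ = ⌊√136⌋ = 11.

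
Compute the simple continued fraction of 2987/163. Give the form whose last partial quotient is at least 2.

2987 = 18*163 + 53
163 = 3*53 + 4
53 = 13*4 + 1
4 = 4*1 + 0  (stop)
So 2987/163 = [18; 3, 13, 4].

[18; 3, 13, 4]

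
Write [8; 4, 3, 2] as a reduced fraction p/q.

Using pₖ = aₖpₖ₋₁ + pₖ₋₂ and qₖ = aₖqₖ₋₁ + qₖ₋₂:
  k=0: a=8, p=8, q=1
  k=1: a=4, p=33, q=4
  k=2: a=3, p=107, q=13
  k=3: a=2, p=247, q=30

247/30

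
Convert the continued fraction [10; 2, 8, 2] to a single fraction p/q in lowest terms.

Fold from the inside: start with 2/1.
  8 + 1/2 = 17/2
  2 + 2/17 = 36/17
  10 + 17/36 = 377/36

377/36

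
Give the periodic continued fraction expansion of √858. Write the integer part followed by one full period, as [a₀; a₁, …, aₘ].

[29; 3, 2, 3, 58]

a₀ = ⌊√858⌋ = 29.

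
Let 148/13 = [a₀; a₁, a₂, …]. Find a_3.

1

148 = 11·13 + 5   →  a_0 = 11
13 = 2·5 + 3   →  a_1 = 2
5 = 1·3 + 2   →  a_2 = 1
3 = 1·2 + 1   →  a_3 = 1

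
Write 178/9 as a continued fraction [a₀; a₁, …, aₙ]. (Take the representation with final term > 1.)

178 = 19*9 + 7
9 = 1*7 + 2
7 = 3*2 + 1
2 = 2*1 + 0  (stop)
So 178/9 = [19; 1, 3, 2].

[19; 1, 3, 2]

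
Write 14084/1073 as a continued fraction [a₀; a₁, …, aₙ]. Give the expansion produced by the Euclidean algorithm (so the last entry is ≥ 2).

14084 = 13×1073 + 135
1073 = 7×135 + 128
135 = 1×128 + 7
128 = 18×7 + 2
7 = 3×2 + 1
2 = 2×1 + 0  (stop)
So 14084/1073 = [13; 7, 1, 18, 3, 2].

[13; 7, 1, 18, 3, 2]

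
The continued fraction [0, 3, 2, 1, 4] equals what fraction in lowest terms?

Using pₖ = aₖpₖ₋₁ + pₖ₋₂ and qₖ = aₖqₖ₋₁ + qₖ₋₂:
  k=0: a=0, p=0, q=1
  k=1: a=3, p=1, q=3
  k=2: a=2, p=2, q=7
  k=3: a=1, p=3, q=10
  k=4: a=4, p=14, q=47

14/47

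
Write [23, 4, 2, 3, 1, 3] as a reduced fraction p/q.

Fold from the inside: start with 3/1.
  1 + 1/3 = 4/3
  3 + 3/4 = 15/4
  2 + 4/15 = 34/15
  4 + 15/34 = 151/34
  23 + 34/151 = 3507/151

3507/151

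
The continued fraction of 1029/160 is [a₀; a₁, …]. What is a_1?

2

1029 = 6·160 + 69   →  a_0 = 6
160 = 2·69 + 22   →  a_1 = 2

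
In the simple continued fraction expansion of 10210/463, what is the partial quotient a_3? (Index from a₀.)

10210 = 22·463 + 24   →  a_0 = 22
463 = 19·24 + 7   →  a_1 = 19
24 = 3·7 + 3   →  a_2 = 3
7 = 2·3 + 1   →  a_3 = 2

2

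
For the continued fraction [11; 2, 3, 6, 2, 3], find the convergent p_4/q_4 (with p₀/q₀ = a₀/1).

1086/95

Using pₖ = aₖpₖ₋₁ + pₖ₋₂, qₖ = aₖqₖ₋₁ + qₖ₋₂ (with p₋₁=1, p₋₂=0, q₋₁=0, q₋₂=1):
  k=0: a=11, p=11, q=1
  k=1: a=2, p=23, q=2
  k=2: a=3, p=80, q=7
  k=3: a=6, p=503, q=44
  k=4: a=2, p=1086, q=95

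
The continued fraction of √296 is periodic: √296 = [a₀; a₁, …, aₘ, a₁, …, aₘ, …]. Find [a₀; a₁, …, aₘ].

a₀ = ⌊√296⌋ = 17.
With m₀=0, d₀=1 and mₖ₊₁ = dₖaₖ − mₖ, dₖ₊₁ = (n − mₖ₊₁²)/dₖ, aₖ₊₁ = ⌊(a₀+mₖ₊₁)/dₖ₊₁⌋:
  k=1: m=17, d=7, a=4
  k=2: m=11, d=25, a=1
  k=3: m=14, d=4, a=7
  k=4: m=14, d=25, a=1
  k=5: m=11, d=7, a=4
  k=6: m=17, d=1, a=34
d=1 and a=2a₀=34 at k=6, so the next step gives (m, d) = (17, 7) again — its k=1 value — and the period has length 6.

[17; 4, 1, 7, 1, 4, 34]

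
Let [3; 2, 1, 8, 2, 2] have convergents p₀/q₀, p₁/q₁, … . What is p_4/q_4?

184/55

Using pₖ = aₖpₖ₋₁ + pₖ₋₂, qₖ = aₖqₖ₋₁ + qₖ₋₂ (with p₋₁=1, p₋₂=0, q₋₁=0, q₋₂=1):
  k=0: a=3, p=3, q=1
  k=1: a=2, p=7, q=2
  k=2: a=1, p=10, q=3
  k=3: a=8, p=87, q=26
  k=4: a=2, p=184, q=55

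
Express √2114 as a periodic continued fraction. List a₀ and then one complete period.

[45; 1, 44, 1, 90]

a₀ = ⌊√2114⌋ = 45.
With m₀=0, d₀=1 and mₖ₊₁ = dₖaₖ − mₖ, dₖ₊₁ = (n − mₖ₊₁²)/dₖ, aₖ₊₁ = ⌊(a₀+mₖ₊₁)/dₖ₊₁⌋:
  k=1: m=45, d=89, a=1
  k=2: m=44, d=2, a=44
  k=3: m=44, d=89, a=1
  k=4: m=45, d=1, a=90
d=1 and a=2a₀=90 at k=4, so the next step gives (m, d) = (45, 89) again — its k=1 value — and the period has length 4.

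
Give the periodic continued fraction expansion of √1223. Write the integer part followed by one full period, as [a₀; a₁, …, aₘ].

[34; 1, 33, 1, 68]

a₀ = ⌊√1223⌋ = 34.
With m₀=0, d₀=1 and mₖ₊₁ = dₖaₖ − mₖ, dₖ₊₁ = (n − mₖ₊₁²)/dₖ, aₖ₊₁ = ⌊(a₀+mₖ₊₁)/dₖ₊₁⌋:
  k=1: m=34, d=67, a=1
  k=2: m=33, d=2, a=33
  k=3: m=33, d=67, a=1
  k=4: m=34, d=1, a=68
d=1 and a=2a₀=68 at k=4, so the next step gives (m, d) = (34, 67) again — its k=1 value — and the period has length 4.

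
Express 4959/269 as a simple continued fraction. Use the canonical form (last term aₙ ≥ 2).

4959 = 18*269 + 117
269 = 2*117 + 35
117 = 3*35 + 12
35 = 2*12 + 11
12 = 1*11 + 1
11 = 11*1 + 0  (stop)
So 4959/269 = [18; 2, 3, 2, 1, 11].

[18; 2, 3, 2, 1, 11]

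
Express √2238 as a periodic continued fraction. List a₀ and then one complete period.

a₀ = ⌊√2238⌋ = 47.

[47; 3, 3, 1, 30, 1, 3, 3, 94]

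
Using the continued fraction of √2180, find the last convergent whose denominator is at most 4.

√2180 = [46; 1, 2, 4, 2, 1, 92, …] (period length 6).
Convergents:
  p_0/q_0 = 46/1
  p_1/q_1 = 47/1
  p_2/q_2 = 140/3
  p_3/q_3 = 607/13
q_2 = 3 ≤ 4 < 13 = q_3, so the answer is 140/3.

140/3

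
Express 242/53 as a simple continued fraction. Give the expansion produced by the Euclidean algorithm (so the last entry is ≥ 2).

242 = 4·53 + 30
53 = 1·30 + 23
30 = 1·23 + 7
23 = 3·7 + 2
7 = 3·2 + 1
2 = 2·1 + 0  (stop)
So 242/53 = [4; 1, 1, 3, 3, 2].

[4; 1, 1, 3, 3, 2]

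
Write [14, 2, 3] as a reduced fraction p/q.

Fold from the inside: start with 3/1.
  2 + 1/3 = 7/3
  14 + 3/7 = 101/7

101/7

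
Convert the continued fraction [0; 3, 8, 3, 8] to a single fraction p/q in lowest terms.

Using pₖ = aₖpₖ₋₁ + pₖ₋₂ and qₖ = aₖqₖ₋₁ + qₖ₋₂:
  k=0: a=0, p=0, q=1
  k=1: a=3, p=1, q=3
  k=2: a=8, p=8, q=25
  k=3: a=3, p=25, q=78
  k=4: a=8, p=208, q=649

208/649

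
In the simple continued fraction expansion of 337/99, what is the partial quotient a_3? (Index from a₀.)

337 = 3·99 + 40   →  a_0 = 3
99 = 2·40 + 19   →  a_1 = 2
40 = 2·19 + 2   →  a_2 = 2
19 = 9·2 + 1   →  a_3 = 9

9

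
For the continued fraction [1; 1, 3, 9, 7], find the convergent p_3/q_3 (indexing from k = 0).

Using pₖ = aₖpₖ₋₁ + pₖ₋₂, qₖ = aₖqₖ₋₁ + qₖ₋₂ (with p₋₁=1, p₋₂=0, q₋₁=0, q₋₂=1):
  k=0: a=1, p=1, q=1
  k=1: a=1, p=2, q=1
  k=2: a=3, p=7, q=4
  k=3: a=9, p=65, q=37

65/37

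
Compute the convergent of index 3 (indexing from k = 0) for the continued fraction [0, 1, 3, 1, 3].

4/5

Using pₖ = aₖpₖ₋₁ + pₖ₋₂, qₖ = aₖqₖ₋₁ + qₖ₋₂ (with p₋₁=1, p₋₂=0, q₋₁=0, q₋₂=1):
  k=0: a=0, p=0, q=1
  k=1: a=1, p=1, q=1
  k=2: a=3, p=3, q=4
  k=3: a=1, p=4, q=5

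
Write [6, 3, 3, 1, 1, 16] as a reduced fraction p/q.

Fold from the inside: start with 16/1.
  1 + 1/16 = 17/16
  1 + 16/17 = 33/17
  3 + 17/33 = 116/33
  3 + 33/116 = 381/116
  6 + 116/381 = 2402/381

2402/381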